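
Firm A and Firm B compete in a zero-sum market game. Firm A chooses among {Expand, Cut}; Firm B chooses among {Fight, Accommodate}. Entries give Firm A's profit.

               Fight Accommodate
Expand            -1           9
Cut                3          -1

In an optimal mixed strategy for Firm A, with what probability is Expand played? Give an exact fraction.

2/7

Row minima: Expand → -1, Cut → -1; maximin = -1.
Column maxima: Fight → 3, Accommodate → 9; minimax = 3.
-1 ≠ 3, so there is no saddle point; optimal play is mixed.
Let Firm A play Expand with probability p. Expected payoff against Fight: (-1)p + 3(1−p) = −4p + 3; against Accommodate: 9p + (-1)(1−p) = 10p − 1.
Setting these equal: −4p + 3 = 10p − 1 ⇒ −14p = -4 ⇒ p = 2/7, and the value is (-4)·(2/7) + 3 = 13/7.
For Firm B: with q = P(Fight), equating Expand's and Cut's payoffs gives −10q + 9 = 4q − 1 ⇒ q = 5/7.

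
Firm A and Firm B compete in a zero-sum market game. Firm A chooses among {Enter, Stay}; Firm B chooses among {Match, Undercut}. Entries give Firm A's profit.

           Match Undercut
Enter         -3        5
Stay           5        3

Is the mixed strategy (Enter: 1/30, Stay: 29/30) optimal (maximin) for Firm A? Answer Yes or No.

No

Against Match this mix gives (1/30)·(-3) + (29/30)·5 = 71/15.
Against Undercut this mix gives (1/30)·5 + (29/30)·3 = 46/15.
Firm B will play Undercut, holding Firm A to 46/15. Shifting weight toward the row that does better against Undercut would raise this floor (the equalizing mix achieves 17/5 against both Undercut and Match), so the proposed strategy is not optimal.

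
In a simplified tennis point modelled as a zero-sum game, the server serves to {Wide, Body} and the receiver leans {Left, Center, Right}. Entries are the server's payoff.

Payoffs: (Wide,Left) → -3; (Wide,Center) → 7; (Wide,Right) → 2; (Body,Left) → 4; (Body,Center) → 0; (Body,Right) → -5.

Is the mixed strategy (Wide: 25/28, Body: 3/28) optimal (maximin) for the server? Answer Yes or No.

Against Left this mix gives (25/28)·(-3) + (3/28)·4 = -9/4.
Against Center this mix gives (25/28)·7 + (3/28)·0 = 25/4.
Against Right this mix gives (25/28)·2 + (3/28)·(-5) = 5/4.
The receiver will play Left, holding the server to -9/4. Shifting weight toward the row that does better against Left would raise this floor (the equalizing mix achieves -1/2 against both Left and Right), so the proposed strategy is not optimal.

No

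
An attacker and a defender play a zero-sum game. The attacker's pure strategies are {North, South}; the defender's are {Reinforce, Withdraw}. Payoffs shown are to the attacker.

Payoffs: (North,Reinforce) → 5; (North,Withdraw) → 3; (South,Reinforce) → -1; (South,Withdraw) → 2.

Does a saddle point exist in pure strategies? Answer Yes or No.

Yes

Row minima: North → 3, South → -1; maximin = 3.
Column maxima: Reinforce → 5, Withdraw → 3; minimax = 3.
maximin = minimax = 3, so a saddle point exists.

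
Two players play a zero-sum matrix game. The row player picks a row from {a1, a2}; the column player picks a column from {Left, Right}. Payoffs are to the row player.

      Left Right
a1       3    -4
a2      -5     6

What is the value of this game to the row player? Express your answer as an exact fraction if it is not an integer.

-1/9

Row minima: a1 → -4, a2 → -5; maximin = -4.
Column maxima: Left → 3, Right → 6; minimax = 3.
-4 ≠ 3, so there is no saddle point; optimal play is mixed.
Let the row player play a1 with probability p. Expected payoff against Left: 3p + (-5)(1−p) = 8p − 5; against Right: (-4)p + 6(1−p) = −10p + 6.
Setting these equal: 8p − 5 = −10p + 6 ⇒ 18p = 11 ⇒ p = 11/18, and the value is (8)·(11/18) − 5 = -1/9.
For the column player: with q = P(Left), equating a1's and a2's payoffs gives 7q − 4 = −11q + 6 ⇒ q = 5/9.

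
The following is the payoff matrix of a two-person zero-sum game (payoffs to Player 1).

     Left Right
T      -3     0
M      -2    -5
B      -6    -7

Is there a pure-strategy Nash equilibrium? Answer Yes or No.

Row minima: T → -3, M → -5, B → -7; maximin = -3.
Column maxima: Left → -2, Right → 0; minimax = -2.
-3 ≠ -2, so no pure-strategy equilibrium exists.

No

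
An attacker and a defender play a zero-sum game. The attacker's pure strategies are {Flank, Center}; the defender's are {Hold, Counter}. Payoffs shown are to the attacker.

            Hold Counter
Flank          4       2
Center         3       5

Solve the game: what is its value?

7/2

Row minima: Flank → 2, Center → 3; maximin = 3.
Column maxima: Hold → 4, Counter → 5; minimax = 4.
3 ≠ 4, so there is no saddle point; optimal play is mixed.
Let the attacker play Flank with probability p. Expected payoff against Hold: 4p + 3(1−p) = p + 3; against Counter: 2p + 5(1−p) = −3p + 5.
Setting these equal: p + 3 = −3p + 5 ⇒ 4p = 2 ⇒ p = 1/2, and the value is (1)·(1/2) + 3 = 7/2.
For the defender: with q = P(Hold), equating Flank's and Center's payoffs gives 2q + 2 = −2q + 5 ⇒ q = 3/4.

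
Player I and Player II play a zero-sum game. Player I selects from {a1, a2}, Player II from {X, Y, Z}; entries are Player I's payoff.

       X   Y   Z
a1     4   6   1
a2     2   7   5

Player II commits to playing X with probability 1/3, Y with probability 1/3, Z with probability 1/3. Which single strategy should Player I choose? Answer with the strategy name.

a2

Expected payoff of a1: (1/3)·4 + (1/3)·6 + (1/3)·1 = 11/3.
Expected payoff of a2: (1/3)·2 + (1/3)·7 + (1/3)·5 = 14/3.
The largest is 14/3, so Player I's best response is a2.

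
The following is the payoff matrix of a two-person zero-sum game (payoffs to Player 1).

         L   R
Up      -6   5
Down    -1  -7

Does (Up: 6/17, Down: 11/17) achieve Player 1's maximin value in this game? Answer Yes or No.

Against L this mix gives (6/17)·(-6) + (11/17)·(-1) = -47/17.
Against R this mix gives (6/17)·5 + (11/17)·(-7) = -47/17.
All of Player 2's active replies (L, R) yield -47/17, and no column does worse for Player 1. The mix makes Player 2 indifferent and guarantees -47/17, so it is optimal.

Yes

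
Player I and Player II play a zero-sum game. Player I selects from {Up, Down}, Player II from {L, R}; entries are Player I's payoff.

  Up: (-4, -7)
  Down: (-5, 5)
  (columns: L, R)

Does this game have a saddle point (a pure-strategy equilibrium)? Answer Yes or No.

No

Row minima: Up → -7, Down → -5; maximin = -5.
Column maxima: L → -4, R → 5; minimax = -4.
-5 ≠ -4, so no pure-strategy equilibrium exists.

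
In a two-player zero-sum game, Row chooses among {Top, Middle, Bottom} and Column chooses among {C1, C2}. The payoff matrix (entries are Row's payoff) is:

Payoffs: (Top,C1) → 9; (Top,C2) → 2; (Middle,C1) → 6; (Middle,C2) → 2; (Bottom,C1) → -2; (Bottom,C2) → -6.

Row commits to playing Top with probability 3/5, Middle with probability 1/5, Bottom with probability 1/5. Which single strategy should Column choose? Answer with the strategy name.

C2

If Column plays C1, Row's expected payoff is (3/5)·9 + (1/5)·6 + (1/5)·(-2) = 31/5.
If Column plays C2, Row's expected payoff is (3/5)·2 + (1/5)·2 + (1/5)·(-6) = 2/5.
Column minimizes Row's payoff; the smallest is 2/5, so the best response is C2.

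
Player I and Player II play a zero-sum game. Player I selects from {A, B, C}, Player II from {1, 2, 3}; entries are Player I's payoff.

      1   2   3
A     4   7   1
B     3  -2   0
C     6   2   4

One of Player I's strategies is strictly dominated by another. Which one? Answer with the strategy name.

A gives a strictly higher payoff than B against every column: 4 > 3, 7 > -2, 1 > 0.
So B is strictly dominated and Player I never plays it.

B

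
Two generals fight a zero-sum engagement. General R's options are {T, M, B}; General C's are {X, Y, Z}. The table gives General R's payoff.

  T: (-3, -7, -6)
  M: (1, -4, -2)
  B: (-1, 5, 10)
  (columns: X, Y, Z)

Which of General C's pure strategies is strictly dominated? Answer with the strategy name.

Y holds General R's payoff strictly below Z in every row: -7 < -6, -4 < -2, 5 < 10.
So Z is strictly dominated for General C.

Z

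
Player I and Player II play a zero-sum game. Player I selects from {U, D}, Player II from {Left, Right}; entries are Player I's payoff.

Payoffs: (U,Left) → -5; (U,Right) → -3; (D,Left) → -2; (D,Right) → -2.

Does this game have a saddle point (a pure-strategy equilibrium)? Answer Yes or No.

Row minima: U → -5, D → -2; maximin = -2.
Column maxima: Left → -2, Right → -2; minimax = -2.
maximin = minimax = -2, so a saddle point exists.

Yes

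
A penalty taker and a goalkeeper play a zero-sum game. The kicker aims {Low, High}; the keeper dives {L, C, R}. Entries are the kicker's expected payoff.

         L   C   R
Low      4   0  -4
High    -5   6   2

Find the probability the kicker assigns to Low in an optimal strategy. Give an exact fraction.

Row minima: Low → -4, High → -5; maximin = -4.
Column maxima: L → 4, C → 6, R → 2; minimax = 2.
-4 ≠ 2, so there is no saddle point; optimal play is mixed.
C is strictly dominated by R (it gives the kicker strictly more in every row), so the keeper never plays it.
On the remaining 2×2 (Low, High vs L, R):
Let the kicker play Low with probability p. Expected payoff against L: 4p + (-5)(1−p) = 9p − 5; against R: (-4)p + 2(1−p) = −6p + 2.
Setting these equal: 9p − 5 = −6p + 2 ⇒ 15p = 7 ⇒ p = 7/15, and the value is (9)·(7/15) − 5 = -4/5.
For the keeper: with q = P(L), equating Low's and High's payoffs gives 8q − 4 = −7q + 2 ⇒ q = 2/5.

7/15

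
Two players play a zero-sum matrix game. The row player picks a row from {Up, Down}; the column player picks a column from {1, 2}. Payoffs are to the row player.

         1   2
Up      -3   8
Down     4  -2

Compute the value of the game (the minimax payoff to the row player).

Row minima: Up → -3, Down → -2; maximin = -2.
Column maxima: 1 → 4, 2 → 8; minimax = 4.
-2 ≠ 4, so there is no saddle point; optimal play is mixed.
Let the row player play Up with probability p. Expected payoff against 1: (-3)p + 4(1−p) = −7p + 4; against 2: 8p + (-2)(1−p) = 10p − 2.
Setting these equal: −7p + 4 = 10p − 2 ⇒ −17p = -6 ⇒ p = 6/17, and the value is (-7)·(6/17) + 4 = 26/17.
For the column player: with q = P(1), equating Up's and Down's payoffs gives −11q + 8 = 6q − 2 ⇒ q = 10/17.

26/17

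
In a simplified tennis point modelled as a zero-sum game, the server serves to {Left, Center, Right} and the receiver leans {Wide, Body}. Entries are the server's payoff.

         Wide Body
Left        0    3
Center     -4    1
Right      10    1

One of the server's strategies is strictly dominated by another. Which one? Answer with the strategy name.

Left gives a strictly higher payoff than Center against every column: 0 > -4, 3 > 1.
So Center is strictly dominated and the server never plays it.

Center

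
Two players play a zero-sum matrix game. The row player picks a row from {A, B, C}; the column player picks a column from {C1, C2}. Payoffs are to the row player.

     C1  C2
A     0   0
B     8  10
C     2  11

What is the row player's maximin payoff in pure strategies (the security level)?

Row minima: A → 0, B → 8, C → 2.
The best of these is 8.

8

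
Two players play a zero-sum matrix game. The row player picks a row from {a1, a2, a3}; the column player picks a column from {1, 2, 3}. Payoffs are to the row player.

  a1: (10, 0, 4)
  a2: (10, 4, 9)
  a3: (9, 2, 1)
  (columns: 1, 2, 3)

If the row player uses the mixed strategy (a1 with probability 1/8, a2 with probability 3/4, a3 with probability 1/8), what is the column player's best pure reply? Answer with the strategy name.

If the column player plays 1, the row player's expected payoff is (1/8)·10 + (3/4)·10 + (1/8)·9 = 79/8.
If the column player plays 2, the row player's expected payoff is (1/8)·0 + (3/4)·4 + (1/8)·2 = 13/4.
If the column player plays 3, the row player's expected payoff is (1/8)·4 + (3/4)·9 + (1/8)·1 = 59/8.
The column player minimizes the row player's payoff; the smallest is 13/4, so the best response is 2.

2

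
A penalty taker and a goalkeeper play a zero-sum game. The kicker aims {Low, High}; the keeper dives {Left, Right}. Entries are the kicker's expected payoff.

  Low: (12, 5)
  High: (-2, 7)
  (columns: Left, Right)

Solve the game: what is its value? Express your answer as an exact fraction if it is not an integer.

Row minima: Low → 5, High → -2; maximin = 5.
Column maxima: Left → 12, Right → 7; minimax = 7.
5 ≠ 7, so there is no saddle point; optimal play is mixed.
Let the kicker play Low with probability p. Expected payoff against Left: 12p + (-2)(1−p) = 14p − 2; against Right: 5p + 7(1−p) = −2p + 7.
Setting these equal: 14p − 2 = −2p + 7 ⇒ 16p = 9 ⇒ p = 9/16, and the value is (14)·(9/16) − 2 = 47/8.
For the keeper: with q = P(Left), equating Low's and High's payoffs gives 7q + 5 = −9q + 7 ⇒ q = 1/8.

47/8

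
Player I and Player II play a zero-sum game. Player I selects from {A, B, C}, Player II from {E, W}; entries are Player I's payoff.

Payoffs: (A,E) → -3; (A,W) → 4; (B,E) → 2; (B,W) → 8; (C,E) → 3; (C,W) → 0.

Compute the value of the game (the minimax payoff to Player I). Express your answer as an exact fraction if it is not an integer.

8/3

Row minima: A → -3, B → 2, C → 0; maximin = 2.
Column maxima: E → 3, W → 8; minimax = 3.
2 ≠ 3, so there is no saddle point; optimal play is mixed.
A is strictly dominated by B, so Player I never plays it.
On the remaining 2×2 (B, C vs E, W):
Let Player I play B with probability p. Expected payoff against E: 2p + 3(1−p) = −p + 3; against W: 8p + 0(1−p) = 8p.
Setting these equal: −p + 3 = 8p ⇒ −9p = -3 ⇒ p = 1/3, and the value is (-1)·(1/3) + 3 = 8/3.
For Player II: with q = P(E), equating B's and C's payoffs gives −6q + 8 = 3q ⇒ q = 8/9.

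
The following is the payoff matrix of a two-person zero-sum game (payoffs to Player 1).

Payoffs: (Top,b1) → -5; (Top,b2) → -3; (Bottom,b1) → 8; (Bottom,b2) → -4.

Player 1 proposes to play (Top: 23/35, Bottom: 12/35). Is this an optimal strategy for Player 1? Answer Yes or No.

Against b1 this mix gives (23/35)·(-5) + (12/35)·8 = -19/35.
Against b2 this mix gives (23/35)·(-3) + (12/35)·(-4) = -117/35.
Player 2 will play b2, holding Player 1 to -117/35. Shifting weight toward the row that does better against b2 would raise this floor (the equalizing mix achieves -22/7 against both b2 and b1), so the proposed strategy is not optimal.

No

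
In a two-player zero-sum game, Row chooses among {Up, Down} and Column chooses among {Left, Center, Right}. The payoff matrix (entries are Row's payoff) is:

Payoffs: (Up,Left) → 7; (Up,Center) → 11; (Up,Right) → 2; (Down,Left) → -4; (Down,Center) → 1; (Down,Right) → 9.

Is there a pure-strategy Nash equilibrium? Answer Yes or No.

Row minima: Up → 2, Down → -4; maximin = 2.
Column maxima: Left → 7, Center → 11, Right → 9; minimax = 7.
2 ≠ 7, so no pure-strategy equilibrium exists.

No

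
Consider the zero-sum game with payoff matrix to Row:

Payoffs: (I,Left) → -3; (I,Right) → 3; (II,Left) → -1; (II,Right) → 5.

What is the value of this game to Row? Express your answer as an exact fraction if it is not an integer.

-1

Row minima: I → -3, II → -1; maximin = -1.
Column maxima: Left → -1, Right → 5; minimax = -1.
Since maximin = minimax = -1, there is a saddle point and the value is -1.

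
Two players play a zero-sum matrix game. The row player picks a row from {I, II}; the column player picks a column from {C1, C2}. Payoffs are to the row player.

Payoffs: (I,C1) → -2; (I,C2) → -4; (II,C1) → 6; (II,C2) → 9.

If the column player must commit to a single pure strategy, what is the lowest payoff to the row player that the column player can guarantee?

6

Column maxima: C1 → 6, C2 → 9.
The smallest of these is 6.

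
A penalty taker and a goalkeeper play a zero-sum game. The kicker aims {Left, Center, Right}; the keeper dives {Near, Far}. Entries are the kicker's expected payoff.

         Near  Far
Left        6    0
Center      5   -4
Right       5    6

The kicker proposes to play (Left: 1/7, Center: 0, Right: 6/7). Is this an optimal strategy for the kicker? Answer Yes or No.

Against Near this mix gives (1/7)·6 + (6/7)·5 = 36/7.
Against Far this mix gives (1/7)·0 + (6/7)·6 = 36/7.
All of the keeper's active replies (Near, Far) yield 36/7, and no column does worse for the kicker. The mix makes the keeper indifferent and guarantees 36/7, so it is optimal.

Yes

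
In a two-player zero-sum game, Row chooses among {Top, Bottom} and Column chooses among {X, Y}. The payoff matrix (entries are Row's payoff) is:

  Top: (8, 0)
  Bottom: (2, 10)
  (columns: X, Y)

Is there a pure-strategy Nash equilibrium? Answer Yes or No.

No

Row minima: Top → 0, Bottom → 2; maximin = 2.
Column maxima: X → 8, Y → 10; minimax = 8.
2 ≠ 8, so no pure-strategy equilibrium exists.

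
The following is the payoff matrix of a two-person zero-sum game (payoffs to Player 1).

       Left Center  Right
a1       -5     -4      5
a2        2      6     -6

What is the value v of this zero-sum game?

-10/9

Row minima: a1 → -5, a2 → -6; maximin = -5.
Column maxima: Left → 2, Center → 6, Right → 5; minimax = 2.
-5 ≠ 2, so there is no saddle point; optimal play is mixed.
Center is strictly dominated by Left (it gives Player 1 strictly more in every row), so Player 2 never plays it.
On the remaining 2×2 (a1, a2 vs Left, Right):
Let Player 1 play a1 with probability p. Expected payoff against Left: (-5)p + 2(1−p) = −7p + 2; against Right: 5p + (-6)(1−p) = 11p − 6.
Setting these equal: −7p + 2 = 11p − 6 ⇒ −18p = -8 ⇒ p = 4/9, and the value is (-7)·(4/9) + 2 = -10/9.
For Player 2: with q = P(Left), equating a1's and a2's payoffs gives −10q + 5 = 8q − 6 ⇒ q = 11/18.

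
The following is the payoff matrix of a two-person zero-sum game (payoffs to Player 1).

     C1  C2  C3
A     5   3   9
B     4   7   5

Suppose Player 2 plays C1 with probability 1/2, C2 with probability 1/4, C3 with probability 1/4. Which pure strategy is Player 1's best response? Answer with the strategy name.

Expected payoff of A: (1/2)·5 + (1/4)·3 + (1/4)·9 = 11/2.
Expected payoff of B: (1/2)·4 + (1/4)·7 + (1/4)·5 = 5.
The largest is 11/2, so Player 1's best response is A.

A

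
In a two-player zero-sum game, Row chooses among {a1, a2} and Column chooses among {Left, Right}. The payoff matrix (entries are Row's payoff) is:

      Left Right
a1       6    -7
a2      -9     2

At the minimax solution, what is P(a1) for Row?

Row minima: a1 → -7, a2 → -9; maximin = -7.
Column maxima: Left → 6, Right → 2; minimax = 2.
-7 ≠ 2, so there is no saddle point; optimal play is mixed.
Let Row play a1 with probability p. Expected payoff against Left: 6p + (-9)(1−p) = 15p − 9; against Right: (-7)p + 2(1−p) = −9p + 2.
Setting these equal: 15p − 9 = −9p + 2 ⇒ 24p = 11 ⇒ p = 11/24, and the value is (15)·(11/24) − 9 = -17/8.
For Column: with q = P(Left), equating a1's and a2's payoffs gives 13q − 7 = −11q + 2 ⇒ q = 3/8.

11/24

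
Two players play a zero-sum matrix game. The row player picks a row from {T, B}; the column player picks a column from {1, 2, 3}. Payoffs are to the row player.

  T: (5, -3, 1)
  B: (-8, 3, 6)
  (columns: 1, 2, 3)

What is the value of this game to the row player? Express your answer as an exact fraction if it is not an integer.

Row minima: T → -3, B → -8; maximin = -3.
Column maxima: 1 → 5, 2 → 3, 3 → 6; minimax = 3.
-3 ≠ 3, so there is no saddle point; optimal play is mixed.
3 is strictly dominated by 2 (it gives the row player strictly more in every row), so the column player never plays it.
On the remaining 2×2 (T, B vs 1, 2):
Let the row player play T with probability p. Expected payoff against 1: 5p + (-8)(1−p) = 13p − 8; against 2: (-3)p + 3(1−p) = −6p + 3.
Setting these equal: 13p − 8 = −6p + 3 ⇒ 19p = 11 ⇒ p = 11/19, and the value is (13)·(11/19) − 8 = -9/19.
For the column player: with q = P(1), equating T's and B's payoffs gives 8q − 3 = −11q + 3 ⇒ q = 6/19.

-9/19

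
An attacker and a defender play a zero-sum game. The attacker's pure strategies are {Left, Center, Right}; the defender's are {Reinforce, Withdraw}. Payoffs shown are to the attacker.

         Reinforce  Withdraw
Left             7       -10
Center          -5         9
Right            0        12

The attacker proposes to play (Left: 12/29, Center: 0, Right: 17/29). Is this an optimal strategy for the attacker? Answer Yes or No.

Against Reinforce this mix gives (12/29)·7 + (17/29)·0 = 84/29.
Against Withdraw this mix gives (12/29)·(-10) + (17/29)·12 = 84/29.
All of the defender's active replies (Reinforce, Withdraw) yield 84/29, and no column does worse for the attacker. The mix makes the defender indifferent and guarantees 84/29, so it is optimal.

Yes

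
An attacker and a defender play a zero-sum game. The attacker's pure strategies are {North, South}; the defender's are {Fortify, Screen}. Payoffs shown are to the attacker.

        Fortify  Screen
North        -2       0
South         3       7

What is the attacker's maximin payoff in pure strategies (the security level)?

Row minima: North → -2, South → 3.
The best of these is 3.

3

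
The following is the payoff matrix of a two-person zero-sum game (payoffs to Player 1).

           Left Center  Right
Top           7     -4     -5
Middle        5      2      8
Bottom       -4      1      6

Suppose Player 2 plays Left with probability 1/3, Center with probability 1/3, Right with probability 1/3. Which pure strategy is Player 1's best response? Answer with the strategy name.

Middle

Expected payoff of Top: (1/3)·7 + (1/3)·(-4) + (1/3)·(-5) = -2/3.
Expected payoff of Middle: (1/3)·5 + (1/3)·2 + (1/3)·8 = 5.
Expected payoff of Bottom: (1/3)·(-4) + (1/3)·1 + (1/3)·6 = 1.
The largest is 5, so Player 1's best response is Middle.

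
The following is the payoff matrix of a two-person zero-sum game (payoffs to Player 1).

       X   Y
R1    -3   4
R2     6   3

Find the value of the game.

Row minima: R1 → -3, R2 → 3; maximin = 3.
Column maxima: X → 6, Y → 4; minimax = 4.
3 ≠ 4, so there is no saddle point; optimal play is mixed.
Let Player 1 play R1 with probability p. Expected payoff against X: (-3)p + 6(1−p) = −9p + 6; against Y: 4p + 3(1−p) = p + 3.
Setting these equal: −9p + 6 = p + 3 ⇒ −10p = -3 ⇒ p = 3/10, and the value is (-9)·(3/10) + 6 = 33/10.
For Player 2: with q = P(X), equating R1's and R2's payoffs gives −7q + 4 = 3q + 3 ⇒ q = 1/10.

33/10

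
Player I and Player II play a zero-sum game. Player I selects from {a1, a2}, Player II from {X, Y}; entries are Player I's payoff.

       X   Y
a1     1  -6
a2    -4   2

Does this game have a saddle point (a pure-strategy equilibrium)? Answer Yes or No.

Row minima: a1 → -6, a2 → -4; maximin = -4.
Column maxima: X → 1, Y → 2; minimax = 1.
-4 ≠ 1, so no pure-strategy equilibrium exists.

No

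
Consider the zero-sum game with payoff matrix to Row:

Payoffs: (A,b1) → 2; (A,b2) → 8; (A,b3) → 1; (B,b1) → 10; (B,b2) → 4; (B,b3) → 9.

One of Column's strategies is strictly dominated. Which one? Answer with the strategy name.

b1

b3 holds Row's payoff strictly below b1 in every row: 1 < 2, 9 < 10.
So b1 is strictly dominated for Column.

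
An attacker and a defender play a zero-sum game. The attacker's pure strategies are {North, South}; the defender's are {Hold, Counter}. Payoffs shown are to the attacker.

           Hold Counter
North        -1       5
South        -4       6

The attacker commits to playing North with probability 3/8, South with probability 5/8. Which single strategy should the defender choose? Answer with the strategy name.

Hold

If the defender plays Hold, the attacker's expected payoff is (3/8)·(-1) + (5/8)·(-4) = -23/8.
If the defender plays Counter, the attacker's expected payoff is (3/8)·5 + (5/8)·6 = 45/8.
The defender minimizes the attacker's payoff; the smallest is -23/8, so the best response is Hold.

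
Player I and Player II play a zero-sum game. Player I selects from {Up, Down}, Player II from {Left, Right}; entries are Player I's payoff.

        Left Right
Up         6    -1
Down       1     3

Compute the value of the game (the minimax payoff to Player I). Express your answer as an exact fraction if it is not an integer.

19/9

Row minima: Up → -1, Down → 1; maximin = 1.
Column maxima: Left → 6, Right → 3; minimax = 3.
1 ≠ 3, so there is no saddle point; optimal play is mixed.
Let Player I play Up with probability p. Expected payoff against Left: 6p + 1(1−p) = 5p + 1; against Right: (-1)p + 3(1−p) = −4p + 3.
Setting these equal: 5p + 1 = −4p + 3 ⇒ 9p = 2 ⇒ p = 2/9, and the value is (5)·(2/9) + 1 = 19/9.
For Player II: with q = P(Left), equating Up's and Down's payoffs gives 7q − 1 = −2q + 3 ⇒ q = 4/9.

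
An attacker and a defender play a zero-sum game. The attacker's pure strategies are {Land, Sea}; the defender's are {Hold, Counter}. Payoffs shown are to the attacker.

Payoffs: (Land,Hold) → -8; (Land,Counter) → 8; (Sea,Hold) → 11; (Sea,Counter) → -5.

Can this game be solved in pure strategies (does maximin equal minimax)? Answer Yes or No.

Row minima: Land → -8, Sea → -5; maximin = -5.
Column maxima: Hold → 11, Counter → 8; minimax = 8.
-5 ≠ 8, so no pure-strategy equilibrium exists.

No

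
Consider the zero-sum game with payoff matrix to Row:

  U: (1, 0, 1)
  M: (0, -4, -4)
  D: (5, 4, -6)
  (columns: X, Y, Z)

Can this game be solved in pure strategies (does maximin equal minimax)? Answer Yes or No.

Row minima: U → 0, M → -4, D → -6; maximin = 0.
Column maxima: X → 5, Y → 4, Z → 1; minimax = 1.
0 ≠ 1, so no pure-strategy equilibrium exists.

No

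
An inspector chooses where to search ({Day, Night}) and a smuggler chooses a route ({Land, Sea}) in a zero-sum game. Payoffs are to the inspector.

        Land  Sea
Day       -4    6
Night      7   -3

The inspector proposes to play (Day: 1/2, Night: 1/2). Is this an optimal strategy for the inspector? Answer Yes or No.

Yes

Against Land this mix gives (1/2)·(-4) + (1/2)·7 = 3/2.
Against Sea this mix gives (1/2)·6 + (1/2)·(-3) = 3/2.
All of the smuggler's active replies (Land, Sea) yield 3/2, and no column does worse for the inspector. The mix makes the smuggler indifferent and guarantees 3/2, so it is optimal.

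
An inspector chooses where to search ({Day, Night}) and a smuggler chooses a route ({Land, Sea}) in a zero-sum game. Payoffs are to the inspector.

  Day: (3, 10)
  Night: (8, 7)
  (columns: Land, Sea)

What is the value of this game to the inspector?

Row minima: Day → 3, Night → 7; maximin = 7.
Column maxima: Land → 8, Sea → 10; minimax = 8.
7 ≠ 8, so there is no saddle point; optimal play is mixed.
Let the inspector play Day with probability p. Expected payoff against Land: 3p + 8(1−p) = −5p + 8; against Sea: 10p + 7(1−p) = 3p + 7.
Setting these equal: −5p + 8 = 3p + 7 ⇒ −8p = -1 ⇒ p = 1/8, and the value is (-5)·(1/8) + 8 = 59/8.
For the smuggler: with q = P(Land), equating Day's and Night's payoffs gives −7q + 10 = q + 7 ⇒ q = 3/8.

59/8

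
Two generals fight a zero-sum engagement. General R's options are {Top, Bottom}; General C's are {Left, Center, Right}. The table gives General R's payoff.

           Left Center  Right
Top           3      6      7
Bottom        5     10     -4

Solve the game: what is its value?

Row minima: Top → 3, Bottom → -4; maximin = 3.
Column maxima: Left → 5, Center → 10, Right → 7; minimax = 5.
3 ≠ 5, so there is no saddle point; optimal play is mixed.
Center is strictly dominated by Left (it gives General R strictly more in every row), so General C never plays it.
On the remaining 2×2 (Top, Bottom vs Left, Right):
Let General R play Top with probability p. Expected payoff against Left: 3p + 5(1−p) = −2p + 5; against Right: 7p + (-4)(1−p) = 11p − 4.
Setting these equal: −2p + 5 = 11p − 4 ⇒ −13p = -9 ⇒ p = 9/13, and the value is (-2)·(9/13) + 5 = 47/13.
For General C: with q = P(Left), equating Top's and Bottom's payoffs gives −4q + 7 = 9q − 4 ⇒ q = 11/13.

47/13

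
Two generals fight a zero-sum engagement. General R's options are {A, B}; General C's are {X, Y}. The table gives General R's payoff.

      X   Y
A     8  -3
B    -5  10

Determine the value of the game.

5/2

Row minima: A → -3, B → -5; maximin = -3.
Column maxima: X → 8, Y → 10; minimax = 8.
-3 ≠ 8, so there is no saddle point; optimal play is mixed.
Let General R play A with probability p. Expected payoff against X: 8p + (-5)(1−p) = 13p − 5; against Y: (-3)p + 10(1−p) = −13p + 10.
Setting these equal: 13p − 5 = −13p + 10 ⇒ 26p = 15 ⇒ p = 15/26, and the value is (13)·(15/26) − 5 = 5/2.
For General C: with q = P(X), equating A's and B's payoffs gives 11q − 3 = −15q + 10 ⇒ q = 1/2.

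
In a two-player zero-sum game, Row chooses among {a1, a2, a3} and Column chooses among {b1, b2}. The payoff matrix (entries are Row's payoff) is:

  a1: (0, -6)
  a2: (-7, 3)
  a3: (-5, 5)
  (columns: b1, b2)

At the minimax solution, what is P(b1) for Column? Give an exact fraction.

Row minima: a1 → -6, a2 → -7, a3 → -5; maximin = -5.
Column maxima: b1 → 0, b2 → 5; minimax = 0.
-5 ≠ 0, so there is no saddle point; optimal play is mixed.
a2 is strictly dominated by a3, so Row never plays it.
On the remaining 2×2 (a1, a3 vs b1, b2):
Let Row play a1 with probability p. Expected payoff against b1: 0p + (-5)(1−p) = 5p − 5; against b2: (-6)p + 5(1−p) = −11p + 5.
Setting these equal: 5p − 5 = −11p + 5 ⇒ 16p = 10 ⇒ p = 5/8, and the value is (5)·(5/8) − 5 = -15/8.
For Column: with q = P(b1), equating a1's and a3's payoffs gives 6q − 6 = −10q + 5 ⇒ q = 11/16.

11/16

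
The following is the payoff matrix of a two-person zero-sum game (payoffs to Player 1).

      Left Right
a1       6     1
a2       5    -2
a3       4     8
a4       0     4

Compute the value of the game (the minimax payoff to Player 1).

Row minima: a1 → 1, a2 → -2, a3 → 4, a4 → 0; maximin = 4.
Column maxima: Left → 6, Right → 8; minimax = 6.
4 ≠ 6, so there is no saddle point; optimal play is mixed.
a2 is strictly dominated by a1, so Player 1 never plays it.
a4 is strictly dominated by a3, so Player 1 never plays it.
On the remaining 2×2 (a1, a3 vs Left, Right):
Let Player 1 play a1 with probability p. Expected payoff against Left: 6p + 4(1−p) = 2p + 4; against Right: 1p + 8(1−p) = −7p + 8.
Setting these equal: 2p + 4 = −7p + 8 ⇒ 9p = 4 ⇒ p = 4/9, and the value is (2)·(4/9) + 4 = 44/9.
For Player 2: with q = P(Left), equating a1's and a3's payoffs gives 5q + 1 = −4q + 8 ⇒ q = 7/9.

44/9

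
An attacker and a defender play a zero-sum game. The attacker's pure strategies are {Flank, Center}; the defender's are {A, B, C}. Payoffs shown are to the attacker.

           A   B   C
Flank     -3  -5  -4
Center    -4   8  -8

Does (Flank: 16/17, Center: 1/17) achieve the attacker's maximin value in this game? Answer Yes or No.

Yes

Against A this mix gives (16/17)·(-3) + (1/17)·(-4) = -52/17.
Against B this mix gives (16/17)·(-5) + (1/17)·8 = -72/17.
Against C this mix gives (16/17)·(-4) + (1/17)·(-8) = -72/17.
All of the defender's active replies (B, C) yield -72/17, and no column does worse for the attacker. The mix makes the defender indifferent and guarantees -72/17, so it is optimal.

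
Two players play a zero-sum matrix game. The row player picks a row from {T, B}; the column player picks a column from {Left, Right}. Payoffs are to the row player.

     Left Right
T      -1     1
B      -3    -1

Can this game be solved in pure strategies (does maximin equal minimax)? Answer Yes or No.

Row minima: T → -1, B → -3; maximin = -1.
Column maxima: Left → -1, Right → 1; minimax = -1.
maximin = minimax = -1, so a saddle point exists.

Yes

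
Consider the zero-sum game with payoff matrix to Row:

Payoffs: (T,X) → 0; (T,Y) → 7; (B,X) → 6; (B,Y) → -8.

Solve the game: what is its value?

Row minima: T → 0, B → -8; maximin = 0.
Column maxima: X → 6, Y → 7; minimax = 6.
0 ≠ 6, so there is no saddle point; optimal play is mixed.
Let Row play T with probability p. Expected payoff against X: 0p + 6(1−p) = −6p + 6; against Y: 7p + (-8)(1−p) = 15p − 8.
Setting these equal: −6p + 6 = 15p − 8 ⇒ −21p = -14 ⇒ p = 2/3, and the value is (-6)·(2/3) + 6 = 2.
For Column: with q = P(X), equating T's and B's payoffs gives −7q + 7 = 14q − 8 ⇒ q = 5/7.

2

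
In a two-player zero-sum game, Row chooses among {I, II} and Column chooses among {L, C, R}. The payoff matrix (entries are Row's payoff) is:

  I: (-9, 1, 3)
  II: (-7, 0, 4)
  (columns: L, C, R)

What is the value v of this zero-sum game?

Row minima: I → -9, II → -7; maximin = -7.
Column maxima: L → -7, C → 1, R → 4; minimax = -7.
Since maximin = minimax = -7, there is a saddle point and the value is -7.

-7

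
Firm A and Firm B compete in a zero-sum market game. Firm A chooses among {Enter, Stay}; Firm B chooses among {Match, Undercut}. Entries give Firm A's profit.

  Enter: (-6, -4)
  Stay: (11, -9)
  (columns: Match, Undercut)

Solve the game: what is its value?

Row minima: Enter → -6, Stay → -9; maximin = -6.
Column maxima: Match → 11, Undercut → -4; minimax = -4.
-6 ≠ -4, so there is no saddle point; optimal play is mixed.
Let Firm A play Enter with probability p. Expected payoff against Match: (-6)p + 11(1−p) = −17p + 11; against Undercut: (-4)p + (-9)(1−p) = 5p − 9.
Setting these equal: −17p + 11 = 5p − 9 ⇒ −22p = -20 ⇒ p = 10/11, and the value is (-17)·(10/11) + 11 = -49/11.
For Firm B: with q = P(Match), equating Enter's and Stay's payoffs gives −2q − 4 = 20q − 9 ⇒ q = 5/22.

-49/11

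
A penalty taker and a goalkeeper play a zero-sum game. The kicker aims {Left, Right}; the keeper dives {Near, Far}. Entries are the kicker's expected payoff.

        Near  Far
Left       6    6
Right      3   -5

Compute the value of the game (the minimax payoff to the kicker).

Row minima: Left → 6, Right → -5; maximin = 6.
Column maxima: Near → 6, Far → 6; minimax = 6.
Since maximin = minimax = 6, there is a saddle point and the value is 6.

6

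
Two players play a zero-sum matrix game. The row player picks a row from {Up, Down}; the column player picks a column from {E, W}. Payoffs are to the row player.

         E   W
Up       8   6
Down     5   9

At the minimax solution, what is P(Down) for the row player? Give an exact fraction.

Row minima: Up → 6, Down → 5; maximin = 6.
Column maxima: E → 8, W → 9; minimax = 8.
6 ≠ 8, so there is no saddle point; optimal play is mixed.
Let the row player play Up with probability p. Expected payoff against E: 8p + 5(1−p) = 3p + 5; against W: 6p + 9(1−p) = −3p + 9.
Setting these equal: 3p + 5 = −3p + 9 ⇒ 6p = 4 ⇒ p = 2/3, and the value is (3)·(2/3) + 5 = 7.
For the column player: with q = P(E), equating Up's and Down's payoffs gives 2q + 6 = −4q + 9 ⇒ q = 1/2.

1/3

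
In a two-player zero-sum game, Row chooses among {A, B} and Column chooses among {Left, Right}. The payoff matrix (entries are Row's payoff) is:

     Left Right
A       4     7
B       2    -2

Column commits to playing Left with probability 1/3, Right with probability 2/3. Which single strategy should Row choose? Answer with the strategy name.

Expected payoff of A: (1/3)·4 + (2/3)·7 = 6.
Expected payoff of B: (1/3)·2 + (2/3)·(-2) = -2/3.
The largest is 6, so Row's best response is A.

A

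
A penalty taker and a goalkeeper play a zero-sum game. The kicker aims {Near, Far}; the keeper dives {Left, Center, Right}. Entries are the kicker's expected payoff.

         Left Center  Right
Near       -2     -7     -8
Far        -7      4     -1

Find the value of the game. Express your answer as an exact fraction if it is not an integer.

Row minima: Near → -8, Far → -7; maximin = -7.
Column maxima: Left → -2, Center → 4, Right → -1; minimax = -2.
-7 ≠ -2, so there is no saddle point; optimal play is mixed.
Center is strictly dominated by Right (it gives the kicker strictly more in every row), so the keeper never plays it.
On the remaining 2×2 (Near, Far vs Left, Right):
Let the kicker play Near with probability p. Expected payoff against Left: (-2)p + (-7)(1−p) = 5p − 7; against Right: (-8)p + (-1)(1−p) = −7p − 1.
Setting these equal: 5p − 7 = −7p − 1 ⇒ 12p = 6 ⇒ p = 1/2, and the value is (5)·(1/2) − 7 = -9/2.
For the keeper: with q = P(Left), equating Near's and Far's payoffs gives 6q − 8 = −6q − 1 ⇒ q = 7/12.

-9/2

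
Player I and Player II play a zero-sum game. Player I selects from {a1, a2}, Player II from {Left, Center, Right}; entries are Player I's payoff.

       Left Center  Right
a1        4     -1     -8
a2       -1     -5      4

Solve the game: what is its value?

Row minima: a1 → -8, a2 → -5; maximin = -5.
Column maxima: Left → 4, Center → -1, Right → 4; minimax = -1.
-5 ≠ -1, so there is no saddle point; optimal play is mixed.
Left is strictly dominated by Center (it gives Player I strictly more in every row), so Player II never plays it.
On the remaining 2×2 (a1, a2 vs Center, Right):
Let Player I play a1 with probability p. Expected payoff against Center: (-1)p + (-5)(1−p) = 4p − 5; against Right: (-8)p + 4(1−p) = −12p + 4.
Setting these equal: 4p − 5 = −12p + 4 ⇒ 16p = 9 ⇒ p = 9/16, and the value is (4)·(9/16) − 5 = -11/4.
For Player II: with q = P(Center), equating a1's and a2's payoffs gives 7q − 8 = −9q + 4 ⇒ q = 3/4.

-11/4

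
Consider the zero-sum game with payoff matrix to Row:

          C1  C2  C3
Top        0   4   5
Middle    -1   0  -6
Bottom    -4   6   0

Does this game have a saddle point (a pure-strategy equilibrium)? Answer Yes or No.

Row minima: Top → 0, Middle → -6, Bottom → -4; maximin = 0.
Column maxima: C1 → 0, C2 → 6, C3 → 5; minimax = 0.
maximin = minimax = 0, so a saddle point exists.

Yes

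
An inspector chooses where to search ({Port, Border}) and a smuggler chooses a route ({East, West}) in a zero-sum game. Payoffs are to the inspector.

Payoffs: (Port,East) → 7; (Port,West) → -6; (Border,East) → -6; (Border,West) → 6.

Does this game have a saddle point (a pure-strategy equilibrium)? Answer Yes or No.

No

Row minima: Port → -6, Border → -6; maximin = -6.
Column maxima: East → 7, West → 6; minimax = 6.
-6 ≠ 6, so no pure-strategy equilibrium exists.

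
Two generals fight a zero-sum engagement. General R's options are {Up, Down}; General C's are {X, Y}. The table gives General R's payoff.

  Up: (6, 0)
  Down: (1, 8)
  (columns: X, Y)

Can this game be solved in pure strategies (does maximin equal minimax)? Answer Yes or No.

Row minima: Up → 0, Down → 1; maximin = 1.
Column maxima: X → 6, Y → 8; minimax = 6.
1 ≠ 6, so no pure-strategy equilibrium exists.

No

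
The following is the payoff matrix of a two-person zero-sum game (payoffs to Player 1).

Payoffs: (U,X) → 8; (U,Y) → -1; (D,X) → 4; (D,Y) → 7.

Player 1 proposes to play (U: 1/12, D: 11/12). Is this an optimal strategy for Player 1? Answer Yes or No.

Against X this mix gives (1/12)·8 + (11/12)·4 = 13/3.
Against Y this mix gives (1/12)·(-1) + (11/12)·7 = 19/3.
Player 2 will play X, holding Player 1 to 13/3. Shifting weight toward the row that does better against X would raise this floor (the equalizing mix achieves 5 against both X and Y), so the proposed strategy is not optimal.

No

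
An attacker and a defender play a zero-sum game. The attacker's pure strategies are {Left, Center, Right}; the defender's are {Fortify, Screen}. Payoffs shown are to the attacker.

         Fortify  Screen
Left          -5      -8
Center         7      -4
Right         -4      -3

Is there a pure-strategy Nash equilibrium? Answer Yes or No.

No

Row minima: Left → -8, Center → -4, Right → -4; maximin = -4.
Column maxima: Fortify → 7, Screen → -3; minimax = -3.
-4 ≠ -3, so no pure-strategy equilibrium exists.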